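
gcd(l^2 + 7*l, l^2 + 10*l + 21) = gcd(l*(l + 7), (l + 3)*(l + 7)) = l + 7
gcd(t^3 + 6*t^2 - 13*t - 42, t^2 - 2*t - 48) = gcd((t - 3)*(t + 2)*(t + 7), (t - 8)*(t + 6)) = 1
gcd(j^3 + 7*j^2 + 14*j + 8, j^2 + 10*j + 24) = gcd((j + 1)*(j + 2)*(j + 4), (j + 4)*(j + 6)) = j + 4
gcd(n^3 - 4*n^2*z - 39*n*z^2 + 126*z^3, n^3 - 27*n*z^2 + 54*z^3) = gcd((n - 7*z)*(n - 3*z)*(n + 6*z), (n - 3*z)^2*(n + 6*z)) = -n^2 - 3*n*z + 18*z^2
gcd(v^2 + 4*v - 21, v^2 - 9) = v - 3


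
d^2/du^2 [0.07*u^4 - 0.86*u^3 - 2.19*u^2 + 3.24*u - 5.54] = 0.84*u^2 - 5.16*u - 4.38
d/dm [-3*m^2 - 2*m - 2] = -6*m - 2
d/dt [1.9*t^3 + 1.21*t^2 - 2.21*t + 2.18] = 5.7*t^2 + 2.42*t - 2.21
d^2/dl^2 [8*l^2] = 16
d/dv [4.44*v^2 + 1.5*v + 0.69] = 8.88*v + 1.5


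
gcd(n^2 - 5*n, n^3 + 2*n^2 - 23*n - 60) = n - 5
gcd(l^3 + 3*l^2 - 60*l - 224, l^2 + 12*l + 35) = l + 7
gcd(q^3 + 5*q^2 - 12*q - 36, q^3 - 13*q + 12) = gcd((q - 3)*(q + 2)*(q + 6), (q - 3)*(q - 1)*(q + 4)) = q - 3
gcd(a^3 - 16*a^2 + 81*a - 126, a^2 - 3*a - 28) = a - 7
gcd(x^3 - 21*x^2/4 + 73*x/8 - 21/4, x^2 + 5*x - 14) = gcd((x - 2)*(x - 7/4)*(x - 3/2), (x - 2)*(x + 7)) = x - 2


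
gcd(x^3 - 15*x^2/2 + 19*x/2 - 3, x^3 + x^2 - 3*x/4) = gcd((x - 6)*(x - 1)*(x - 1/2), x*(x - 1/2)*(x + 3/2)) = x - 1/2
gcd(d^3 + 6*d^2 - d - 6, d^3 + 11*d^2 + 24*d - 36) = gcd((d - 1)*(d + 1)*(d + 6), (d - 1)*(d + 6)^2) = d^2 + 5*d - 6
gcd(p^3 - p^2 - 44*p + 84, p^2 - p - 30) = p - 6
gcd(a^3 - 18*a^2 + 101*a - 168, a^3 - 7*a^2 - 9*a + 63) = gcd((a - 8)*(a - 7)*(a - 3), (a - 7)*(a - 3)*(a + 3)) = a^2 - 10*a + 21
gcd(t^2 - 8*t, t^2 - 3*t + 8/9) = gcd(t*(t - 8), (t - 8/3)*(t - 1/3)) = 1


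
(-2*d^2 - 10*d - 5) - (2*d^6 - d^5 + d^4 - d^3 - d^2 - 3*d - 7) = -2*d^6 + d^5 - d^4 + d^3 - d^2 - 7*d + 2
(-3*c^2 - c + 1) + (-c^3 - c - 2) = -c^3 - 3*c^2 - 2*c - 1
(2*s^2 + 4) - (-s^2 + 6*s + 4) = 3*s^2 - 6*s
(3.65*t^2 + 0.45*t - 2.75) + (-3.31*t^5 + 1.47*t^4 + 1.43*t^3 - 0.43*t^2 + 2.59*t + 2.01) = -3.31*t^5 + 1.47*t^4 + 1.43*t^3 + 3.22*t^2 + 3.04*t - 0.74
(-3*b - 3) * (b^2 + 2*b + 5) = -3*b^3 - 9*b^2 - 21*b - 15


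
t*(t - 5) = t^2 - 5*t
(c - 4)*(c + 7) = c^2 + 3*c - 28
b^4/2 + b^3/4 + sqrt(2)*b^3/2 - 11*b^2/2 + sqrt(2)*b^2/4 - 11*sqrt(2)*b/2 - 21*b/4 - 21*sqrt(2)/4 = (b/2 + sqrt(2)/2)*(b - 7/2)*(b + 1)*(b + 3)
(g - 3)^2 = g^2 - 6*g + 9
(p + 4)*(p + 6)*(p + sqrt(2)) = p^3 + sqrt(2)*p^2 + 10*p^2 + 10*sqrt(2)*p + 24*p + 24*sqrt(2)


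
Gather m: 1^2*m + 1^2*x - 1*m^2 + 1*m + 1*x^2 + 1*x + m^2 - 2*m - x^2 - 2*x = 0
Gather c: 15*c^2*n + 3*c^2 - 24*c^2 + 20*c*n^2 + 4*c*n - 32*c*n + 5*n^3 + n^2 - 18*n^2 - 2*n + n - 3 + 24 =c^2*(15*n - 21) + c*(20*n^2 - 28*n) + 5*n^3 - 17*n^2 - n + 21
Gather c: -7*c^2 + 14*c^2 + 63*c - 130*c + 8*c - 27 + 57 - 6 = 7*c^2 - 59*c + 24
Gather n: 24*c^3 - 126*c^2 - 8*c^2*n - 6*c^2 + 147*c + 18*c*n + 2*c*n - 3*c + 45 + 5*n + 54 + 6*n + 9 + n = 24*c^3 - 132*c^2 + 144*c + n*(-8*c^2 + 20*c + 12) + 108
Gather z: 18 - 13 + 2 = 7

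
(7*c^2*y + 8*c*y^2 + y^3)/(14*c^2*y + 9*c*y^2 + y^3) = (c + y)/(2*c + y)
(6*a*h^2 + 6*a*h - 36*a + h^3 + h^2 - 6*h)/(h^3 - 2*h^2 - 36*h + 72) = (6*a*h + 18*a + h^2 + 3*h)/(h^2 - 36)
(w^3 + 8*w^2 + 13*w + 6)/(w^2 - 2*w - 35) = (w^3 + 8*w^2 + 13*w + 6)/(w^2 - 2*w - 35)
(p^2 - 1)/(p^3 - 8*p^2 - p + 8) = 1/(p - 8)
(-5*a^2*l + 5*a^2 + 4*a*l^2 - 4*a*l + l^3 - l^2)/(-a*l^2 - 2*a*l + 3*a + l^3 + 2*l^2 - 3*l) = (5*a + l)/(l + 3)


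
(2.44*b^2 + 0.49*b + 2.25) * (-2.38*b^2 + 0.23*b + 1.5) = -5.8072*b^4 - 0.605*b^3 - 1.5823*b^2 + 1.2525*b + 3.375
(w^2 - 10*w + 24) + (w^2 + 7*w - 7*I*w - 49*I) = 2*w^2 - 3*w - 7*I*w + 24 - 49*I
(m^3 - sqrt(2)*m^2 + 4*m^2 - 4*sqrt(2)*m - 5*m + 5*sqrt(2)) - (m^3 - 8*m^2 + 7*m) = -sqrt(2)*m^2 + 12*m^2 - 12*m - 4*sqrt(2)*m + 5*sqrt(2)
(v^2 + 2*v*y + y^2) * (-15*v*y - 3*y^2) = -15*v^3*y - 33*v^2*y^2 - 21*v*y^3 - 3*y^4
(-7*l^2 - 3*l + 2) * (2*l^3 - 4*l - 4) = -14*l^5 - 6*l^4 + 32*l^3 + 40*l^2 + 4*l - 8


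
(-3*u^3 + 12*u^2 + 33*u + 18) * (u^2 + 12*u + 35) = -3*u^5 - 24*u^4 + 72*u^3 + 834*u^2 + 1371*u + 630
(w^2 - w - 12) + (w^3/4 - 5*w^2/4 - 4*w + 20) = w^3/4 - w^2/4 - 5*w + 8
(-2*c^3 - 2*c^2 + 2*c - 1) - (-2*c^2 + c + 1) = -2*c^3 + c - 2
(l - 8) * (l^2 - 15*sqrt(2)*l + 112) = l^3 - 15*sqrt(2)*l^2 - 8*l^2 + 112*l + 120*sqrt(2)*l - 896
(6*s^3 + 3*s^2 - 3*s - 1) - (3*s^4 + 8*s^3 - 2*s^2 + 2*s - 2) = -3*s^4 - 2*s^3 + 5*s^2 - 5*s + 1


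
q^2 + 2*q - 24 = (q - 4)*(q + 6)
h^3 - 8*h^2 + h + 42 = (h - 7)*(h - 3)*(h + 2)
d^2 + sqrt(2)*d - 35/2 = (d - 5*sqrt(2)/2)*(d + 7*sqrt(2)/2)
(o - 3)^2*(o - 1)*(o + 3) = o^4 - 4*o^3 - 6*o^2 + 36*o - 27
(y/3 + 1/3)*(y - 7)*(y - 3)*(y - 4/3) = y^4/3 - 31*y^3/9 + 23*y^2/3 + 19*y/9 - 28/3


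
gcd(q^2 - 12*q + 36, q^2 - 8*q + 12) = q - 6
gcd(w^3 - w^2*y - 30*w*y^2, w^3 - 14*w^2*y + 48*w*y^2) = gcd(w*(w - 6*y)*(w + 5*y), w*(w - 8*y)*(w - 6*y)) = -w^2 + 6*w*y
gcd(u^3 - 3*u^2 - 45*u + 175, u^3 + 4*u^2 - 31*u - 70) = u^2 + 2*u - 35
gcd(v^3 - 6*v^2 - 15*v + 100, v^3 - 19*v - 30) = v - 5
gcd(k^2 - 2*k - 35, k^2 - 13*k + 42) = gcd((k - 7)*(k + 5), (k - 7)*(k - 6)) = k - 7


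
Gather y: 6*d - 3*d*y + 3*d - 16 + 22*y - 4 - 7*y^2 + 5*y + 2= 9*d - 7*y^2 + y*(27 - 3*d) - 18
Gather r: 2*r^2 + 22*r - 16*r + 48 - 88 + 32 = 2*r^2 + 6*r - 8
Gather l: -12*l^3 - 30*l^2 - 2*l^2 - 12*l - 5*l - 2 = -12*l^3 - 32*l^2 - 17*l - 2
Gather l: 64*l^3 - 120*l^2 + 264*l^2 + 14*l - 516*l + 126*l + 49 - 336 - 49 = 64*l^3 + 144*l^2 - 376*l - 336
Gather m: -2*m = -2*m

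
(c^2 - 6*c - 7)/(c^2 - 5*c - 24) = (-c^2 + 6*c + 7)/(-c^2 + 5*c + 24)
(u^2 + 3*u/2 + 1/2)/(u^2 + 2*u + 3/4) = 2*(u + 1)/(2*u + 3)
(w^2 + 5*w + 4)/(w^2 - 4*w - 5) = (w + 4)/(w - 5)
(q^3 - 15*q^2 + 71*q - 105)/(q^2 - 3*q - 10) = (q^2 - 10*q + 21)/(q + 2)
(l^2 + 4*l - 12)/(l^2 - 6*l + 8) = (l + 6)/(l - 4)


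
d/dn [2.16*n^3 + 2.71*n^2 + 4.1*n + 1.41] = 6.48*n^2 + 5.42*n + 4.1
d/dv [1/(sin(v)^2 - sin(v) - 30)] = (1 - 2*sin(v))*cos(v)/(sin(v) + cos(v)^2 + 29)^2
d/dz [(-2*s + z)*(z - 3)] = -2*s + 2*z - 3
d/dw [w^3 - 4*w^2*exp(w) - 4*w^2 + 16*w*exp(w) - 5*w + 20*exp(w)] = -4*w^2*exp(w) + 3*w^2 + 8*w*exp(w) - 8*w + 36*exp(w) - 5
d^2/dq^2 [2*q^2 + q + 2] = 4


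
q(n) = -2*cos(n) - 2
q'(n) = 2*sin(n)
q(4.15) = -0.93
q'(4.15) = -1.69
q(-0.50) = -3.76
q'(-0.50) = -0.96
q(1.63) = -1.88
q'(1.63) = 2.00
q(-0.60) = -3.65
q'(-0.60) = -1.13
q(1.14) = -2.84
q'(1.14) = 1.82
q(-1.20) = -2.72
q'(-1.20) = -1.86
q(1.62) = -1.90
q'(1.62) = 2.00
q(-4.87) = -2.31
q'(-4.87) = 1.98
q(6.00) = -3.92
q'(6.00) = -0.56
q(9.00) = -0.18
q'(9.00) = 0.82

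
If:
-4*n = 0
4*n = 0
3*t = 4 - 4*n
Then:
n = 0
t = 4/3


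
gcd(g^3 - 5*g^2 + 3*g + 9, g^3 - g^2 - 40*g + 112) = 1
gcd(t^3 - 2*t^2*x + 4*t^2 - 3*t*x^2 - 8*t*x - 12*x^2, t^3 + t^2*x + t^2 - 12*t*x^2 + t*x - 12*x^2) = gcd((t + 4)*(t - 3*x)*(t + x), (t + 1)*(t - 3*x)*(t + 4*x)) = -t + 3*x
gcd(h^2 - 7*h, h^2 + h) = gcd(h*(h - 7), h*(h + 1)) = h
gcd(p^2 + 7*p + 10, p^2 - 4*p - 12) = p + 2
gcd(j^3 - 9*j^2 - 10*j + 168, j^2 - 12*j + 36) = j - 6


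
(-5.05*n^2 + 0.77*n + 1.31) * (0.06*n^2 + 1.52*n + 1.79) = -0.303*n^4 - 7.6298*n^3 - 7.7905*n^2 + 3.3695*n + 2.3449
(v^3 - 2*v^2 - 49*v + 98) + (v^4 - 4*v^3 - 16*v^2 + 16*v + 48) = v^4 - 3*v^3 - 18*v^2 - 33*v + 146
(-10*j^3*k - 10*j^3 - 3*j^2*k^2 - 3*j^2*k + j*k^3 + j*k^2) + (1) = -10*j^3*k - 10*j^3 - 3*j^2*k^2 - 3*j^2*k + j*k^3 + j*k^2 + 1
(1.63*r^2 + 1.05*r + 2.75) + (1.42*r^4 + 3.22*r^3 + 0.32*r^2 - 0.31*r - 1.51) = 1.42*r^4 + 3.22*r^3 + 1.95*r^2 + 0.74*r + 1.24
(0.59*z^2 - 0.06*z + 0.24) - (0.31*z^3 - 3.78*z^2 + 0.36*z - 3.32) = -0.31*z^3 + 4.37*z^2 - 0.42*z + 3.56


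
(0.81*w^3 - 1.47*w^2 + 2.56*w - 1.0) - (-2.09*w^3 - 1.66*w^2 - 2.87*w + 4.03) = 2.9*w^3 + 0.19*w^2 + 5.43*w - 5.03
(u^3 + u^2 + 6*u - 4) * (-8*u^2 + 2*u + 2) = -8*u^5 - 6*u^4 - 44*u^3 + 46*u^2 + 4*u - 8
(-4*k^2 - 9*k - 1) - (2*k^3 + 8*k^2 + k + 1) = -2*k^3 - 12*k^2 - 10*k - 2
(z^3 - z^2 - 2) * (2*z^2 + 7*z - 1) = 2*z^5 + 5*z^4 - 8*z^3 - 3*z^2 - 14*z + 2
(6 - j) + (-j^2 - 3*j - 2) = -j^2 - 4*j + 4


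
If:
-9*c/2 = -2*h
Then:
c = 4*h/9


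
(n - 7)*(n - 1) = n^2 - 8*n + 7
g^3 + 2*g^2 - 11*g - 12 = (g - 3)*(g + 1)*(g + 4)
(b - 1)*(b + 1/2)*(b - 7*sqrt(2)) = b^3 - 7*sqrt(2)*b^2 - b^2/2 - b/2 + 7*sqrt(2)*b/2 + 7*sqrt(2)/2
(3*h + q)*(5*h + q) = 15*h^2 + 8*h*q + q^2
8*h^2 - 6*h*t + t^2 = (-4*h + t)*(-2*h + t)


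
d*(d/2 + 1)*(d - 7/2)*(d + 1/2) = d^4/2 - d^3/2 - 31*d^2/8 - 7*d/4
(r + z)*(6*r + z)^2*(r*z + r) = 36*r^4*z + 36*r^4 + 48*r^3*z^2 + 48*r^3*z + 13*r^2*z^3 + 13*r^2*z^2 + r*z^4 + r*z^3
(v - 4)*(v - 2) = v^2 - 6*v + 8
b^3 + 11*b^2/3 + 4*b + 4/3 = (b + 2/3)*(b + 1)*(b + 2)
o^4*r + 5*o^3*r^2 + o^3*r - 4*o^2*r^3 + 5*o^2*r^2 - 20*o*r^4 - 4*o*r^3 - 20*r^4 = (o - 2*r)*(o + 2*r)*(o + 5*r)*(o*r + r)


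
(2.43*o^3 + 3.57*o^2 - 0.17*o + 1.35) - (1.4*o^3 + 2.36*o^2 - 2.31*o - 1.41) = 1.03*o^3 + 1.21*o^2 + 2.14*o + 2.76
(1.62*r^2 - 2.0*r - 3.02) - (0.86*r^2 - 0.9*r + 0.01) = 0.76*r^2 - 1.1*r - 3.03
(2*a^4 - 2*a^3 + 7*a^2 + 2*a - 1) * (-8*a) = -16*a^5 + 16*a^4 - 56*a^3 - 16*a^2 + 8*a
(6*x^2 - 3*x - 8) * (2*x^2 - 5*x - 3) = 12*x^4 - 36*x^3 - 19*x^2 + 49*x + 24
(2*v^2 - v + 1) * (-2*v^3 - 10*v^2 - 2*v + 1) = -4*v^5 - 18*v^4 + 4*v^3 - 6*v^2 - 3*v + 1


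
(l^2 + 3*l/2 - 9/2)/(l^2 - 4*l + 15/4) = 2*(l + 3)/(2*l - 5)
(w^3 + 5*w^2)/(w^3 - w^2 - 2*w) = w*(w + 5)/(w^2 - w - 2)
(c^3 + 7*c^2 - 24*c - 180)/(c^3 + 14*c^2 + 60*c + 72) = (c - 5)/(c + 2)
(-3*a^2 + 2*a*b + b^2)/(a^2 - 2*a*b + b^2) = (-3*a - b)/(a - b)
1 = 1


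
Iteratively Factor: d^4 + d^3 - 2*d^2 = (d)*(d^3 + d^2 - 2*d) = d^2*(d^2 + d - 2) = d^2*(d + 2)*(d - 1)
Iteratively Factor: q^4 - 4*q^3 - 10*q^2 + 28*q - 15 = (q + 3)*(q^3 - 7*q^2 + 11*q - 5) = (q - 5)*(q + 3)*(q^2 - 2*q + 1) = (q - 5)*(q - 1)*(q + 3)*(q - 1)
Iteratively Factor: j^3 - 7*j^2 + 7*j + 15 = (j - 5)*(j^2 - 2*j - 3) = (j - 5)*(j + 1)*(j - 3)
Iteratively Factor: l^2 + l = (l + 1)*(l)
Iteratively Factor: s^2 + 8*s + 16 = (s + 4)*(s + 4)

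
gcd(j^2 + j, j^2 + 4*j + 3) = j + 1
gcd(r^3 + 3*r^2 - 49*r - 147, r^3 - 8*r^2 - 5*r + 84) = r^2 - 4*r - 21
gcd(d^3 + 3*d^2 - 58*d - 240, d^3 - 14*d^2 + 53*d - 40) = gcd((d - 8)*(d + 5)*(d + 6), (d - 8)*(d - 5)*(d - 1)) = d - 8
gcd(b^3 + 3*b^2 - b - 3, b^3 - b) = b^2 - 1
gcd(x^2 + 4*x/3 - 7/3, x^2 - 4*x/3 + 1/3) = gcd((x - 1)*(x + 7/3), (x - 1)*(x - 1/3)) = x - 1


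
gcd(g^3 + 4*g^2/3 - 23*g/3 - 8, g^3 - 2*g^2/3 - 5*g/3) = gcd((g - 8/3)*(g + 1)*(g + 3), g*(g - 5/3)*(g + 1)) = g + 1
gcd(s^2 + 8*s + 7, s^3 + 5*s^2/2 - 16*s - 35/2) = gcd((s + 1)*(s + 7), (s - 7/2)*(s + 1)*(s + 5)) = s + 1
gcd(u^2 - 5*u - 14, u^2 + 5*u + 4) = 1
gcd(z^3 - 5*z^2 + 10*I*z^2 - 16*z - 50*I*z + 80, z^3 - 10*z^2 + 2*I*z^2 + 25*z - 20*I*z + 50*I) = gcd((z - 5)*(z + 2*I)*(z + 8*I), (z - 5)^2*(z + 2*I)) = z^2 + z*(-5 + 2*I) - 10*I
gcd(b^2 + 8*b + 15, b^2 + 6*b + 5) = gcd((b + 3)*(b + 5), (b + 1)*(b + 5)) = b + 5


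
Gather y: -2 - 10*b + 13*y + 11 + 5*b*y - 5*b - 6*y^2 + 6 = -15*b - 6*y^2 + y*(5*b + 13) + 15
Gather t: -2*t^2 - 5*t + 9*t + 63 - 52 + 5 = -2*t^2 + 4*t + 16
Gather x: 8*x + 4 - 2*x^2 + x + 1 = -2*x^2 + 9*x + 5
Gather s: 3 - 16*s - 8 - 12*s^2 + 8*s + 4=-12*s^2 - 8*s - 1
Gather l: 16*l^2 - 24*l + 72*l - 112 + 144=16*l^2 + 48*l + 32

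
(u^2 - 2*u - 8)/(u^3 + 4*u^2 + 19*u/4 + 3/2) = 4*(u - 4)/(4*u^2 + 8*u + 3)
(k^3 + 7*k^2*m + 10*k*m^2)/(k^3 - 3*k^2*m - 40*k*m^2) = (k + 2*m)/(k - 8*m)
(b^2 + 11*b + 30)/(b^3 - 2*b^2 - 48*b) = (b + 5)/(b*(b - 8))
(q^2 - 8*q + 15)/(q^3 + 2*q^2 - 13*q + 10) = (q^2 - 8*q + 15)/(q^3 + 2*q^2 - 13*q + 10)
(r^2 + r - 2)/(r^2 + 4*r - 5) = (r + 2)/(r + 5)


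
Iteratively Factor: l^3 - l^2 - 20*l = (l - 5)*(l^2 + 4*l) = l*(l - 5)*(l + 4)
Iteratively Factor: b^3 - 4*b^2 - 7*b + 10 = (b - 1)*(b^2 - 3*b - 10) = (b - 5)*(b - 1)*(b + 2)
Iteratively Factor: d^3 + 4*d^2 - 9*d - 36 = (d - 3)*(d^2 + 7*d + 12) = (d - 3)*(d + 3)*(d + 4)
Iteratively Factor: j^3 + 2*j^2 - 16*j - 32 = (j - 4)*(j^2 + 6*j + 8) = (j - 4)*(j + 4)*(j + 2)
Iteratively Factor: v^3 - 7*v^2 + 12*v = (v)*(v^2 - 7*v + 12) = v*(v - 3)*(v - 4)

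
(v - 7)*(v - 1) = v^2 - 8*v + 7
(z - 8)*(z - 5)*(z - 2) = z^3 - 15*z^2 + 66*z - 80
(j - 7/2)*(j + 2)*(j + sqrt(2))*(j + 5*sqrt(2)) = j^4 - 3*j^3/2 + 6*sqrt(2)*j^3 - 9*sqrt(2)*j^2 + 3*j^2 - 42*sqrt(2)*j - 15*j - 70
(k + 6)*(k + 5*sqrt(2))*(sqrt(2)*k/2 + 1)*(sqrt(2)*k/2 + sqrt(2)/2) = k^4/2 + 7*k^3/2 + 3*sqrt(2)*k^3 + 8*k^2 + 21*sqrt(2)*k^2 + 18*sqrt(2)*k + 35*k + 30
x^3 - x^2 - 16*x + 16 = (x - 4)*(x - 1)*(x + 4)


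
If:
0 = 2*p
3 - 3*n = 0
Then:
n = 1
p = 0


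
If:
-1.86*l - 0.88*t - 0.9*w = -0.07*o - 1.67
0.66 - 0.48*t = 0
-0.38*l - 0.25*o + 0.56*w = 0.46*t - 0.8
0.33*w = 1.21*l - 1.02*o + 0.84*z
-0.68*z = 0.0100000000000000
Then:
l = 0.26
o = 0.29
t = 1.38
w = 0.00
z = -0.01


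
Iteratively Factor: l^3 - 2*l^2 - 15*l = (l + 3)*(l^2 - 5*l) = (l - 5)*(l + 3)*(l)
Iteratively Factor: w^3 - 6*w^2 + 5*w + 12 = (w - 3)*(w^2 - 3*w - 4) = (w - 4)*(w - 3)*(w + 1)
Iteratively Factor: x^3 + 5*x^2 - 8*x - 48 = (x - 3)*(x^2 + 8*x + 16) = (x - 3)*(x + 4)*(x + 4)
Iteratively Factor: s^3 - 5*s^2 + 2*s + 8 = (s - 4)*(s^2 - s - 2) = (s - 4)*(s + 1)*(s - 2)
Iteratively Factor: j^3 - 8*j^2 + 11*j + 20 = (j + 1)*(j^2 - 9*j + 20) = (j - 5)*(j + 1)*(j - 4)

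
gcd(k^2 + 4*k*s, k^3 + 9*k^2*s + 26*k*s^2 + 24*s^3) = k + 4*s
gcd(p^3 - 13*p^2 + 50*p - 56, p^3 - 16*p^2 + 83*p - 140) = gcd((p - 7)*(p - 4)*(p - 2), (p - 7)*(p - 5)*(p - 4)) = p^2 - 11*p + 28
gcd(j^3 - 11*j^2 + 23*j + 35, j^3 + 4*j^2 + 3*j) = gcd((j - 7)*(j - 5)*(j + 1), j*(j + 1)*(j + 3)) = j + 1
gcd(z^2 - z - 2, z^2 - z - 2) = z^2 - z - 2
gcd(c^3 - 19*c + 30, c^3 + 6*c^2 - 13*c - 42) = c - 3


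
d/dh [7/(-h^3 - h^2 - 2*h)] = 7*(3*h^2 + 2*h + 2)/(h^2*(h^2 + h + 2)^2)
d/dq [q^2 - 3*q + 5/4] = 2*q - 3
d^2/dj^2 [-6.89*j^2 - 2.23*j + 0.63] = -13.7800000000000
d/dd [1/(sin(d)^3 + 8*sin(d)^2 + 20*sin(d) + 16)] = -(3*sin(d) + 10)*cos(d)/((sin(d) + 2)^3*(sin(d) + 4)^2)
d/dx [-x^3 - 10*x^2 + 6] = x*(-3*x - 20)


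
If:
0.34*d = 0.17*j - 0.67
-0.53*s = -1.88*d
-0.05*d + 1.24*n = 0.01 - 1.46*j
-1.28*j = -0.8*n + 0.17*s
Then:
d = -1.75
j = 0.45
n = -0.59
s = -6.19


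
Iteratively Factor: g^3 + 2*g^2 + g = (g + 1)*(g^2 + g) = g*(g + 1)*(g + 1)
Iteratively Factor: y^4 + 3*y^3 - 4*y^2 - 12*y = (y + 3)*(y^3 - 4*y) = y*(y + 3)*(y^2 - 4) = y*(y + 2)*(y + 3)*(y - 2)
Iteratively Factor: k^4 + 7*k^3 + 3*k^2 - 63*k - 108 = (k + 4)*(k^3 + 3*k^2 - 9*k - 27) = (k + 3)*(k + 4)*(k^2 - 9) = (k - 3)*(k + 3)*(k + 4)*(k + 3)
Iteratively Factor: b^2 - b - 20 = (b - 5)*(b + 4)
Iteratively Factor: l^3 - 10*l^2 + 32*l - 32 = (l - 2)*(l^2 - 8*l + 16) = (l - 4)*(l - 2)*(l - 4)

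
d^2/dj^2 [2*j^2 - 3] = 4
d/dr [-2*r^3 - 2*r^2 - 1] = 2*r*(-3*r - 2)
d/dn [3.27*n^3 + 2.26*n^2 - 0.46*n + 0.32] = 9.81*n^2 + 4.52*n - 0.46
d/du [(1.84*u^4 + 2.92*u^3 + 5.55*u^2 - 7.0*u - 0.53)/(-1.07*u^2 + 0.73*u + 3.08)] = (-3.9376*u^5 + 0.905199999999999*u^4 + 26.932*u^3 + 23.5423*u^2 + 33.0538*u - 21.1731)/(1.1449*u^4 - 1.5622*u^3 - 6.0583*u^2 + 4.4968*u + 9.4864)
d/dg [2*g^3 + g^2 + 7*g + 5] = 6*g^2 + 2*g + 7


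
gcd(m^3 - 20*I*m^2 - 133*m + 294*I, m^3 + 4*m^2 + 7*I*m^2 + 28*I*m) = 1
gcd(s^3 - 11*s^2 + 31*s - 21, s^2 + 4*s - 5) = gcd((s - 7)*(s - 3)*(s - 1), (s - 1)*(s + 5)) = s - 1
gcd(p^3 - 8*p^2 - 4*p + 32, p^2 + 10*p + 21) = 1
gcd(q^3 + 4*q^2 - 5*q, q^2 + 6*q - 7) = q - 1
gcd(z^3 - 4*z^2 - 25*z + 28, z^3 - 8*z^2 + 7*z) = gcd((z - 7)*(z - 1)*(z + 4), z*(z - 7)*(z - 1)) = z^2 - 8*z + 7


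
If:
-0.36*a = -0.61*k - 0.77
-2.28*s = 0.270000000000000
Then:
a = 1.69444444444444*k + 2.13888888888889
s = -0.12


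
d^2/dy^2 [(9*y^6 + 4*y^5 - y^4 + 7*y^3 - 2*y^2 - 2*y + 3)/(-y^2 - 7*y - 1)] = 2*(-54*y^8 - 957*y^7 - 4786*y^6 - 2703*y^5 - 405*y^4 - 332*y^3 - 156*y^2 - 90*y - 156)/(y^6 + 21*y^5 + 150*y^4 + 385*y^3 + 150*y^2 + 21*y + 1)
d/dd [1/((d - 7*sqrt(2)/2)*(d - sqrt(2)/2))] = 8*(-d + 2*sqrt(2))/(4*d^4 - 32*sqrt(2)*d^3 + 156*d^2 - 112*sqrt(2)*d + 49)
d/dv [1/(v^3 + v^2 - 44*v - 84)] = (-3*v^2 - 2*v + 44)/(v^3 + v^2 - 44*v - 84)^2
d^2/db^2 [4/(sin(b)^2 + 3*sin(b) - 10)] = 4*(-4*sin(b)^4 - 9*sin(b)^3 - 43*sin(b)^2 - 12*sin(b) + 38)/(sin(b)^2 + 3*sin(b) - 10)^3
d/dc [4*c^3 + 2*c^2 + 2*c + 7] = 12*c^2 + 4*c + 2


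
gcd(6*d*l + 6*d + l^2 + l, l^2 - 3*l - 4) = l + 1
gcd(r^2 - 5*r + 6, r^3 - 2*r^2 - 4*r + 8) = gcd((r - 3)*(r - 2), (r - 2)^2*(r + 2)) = r - 2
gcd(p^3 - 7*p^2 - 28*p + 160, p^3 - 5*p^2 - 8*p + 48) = p - 4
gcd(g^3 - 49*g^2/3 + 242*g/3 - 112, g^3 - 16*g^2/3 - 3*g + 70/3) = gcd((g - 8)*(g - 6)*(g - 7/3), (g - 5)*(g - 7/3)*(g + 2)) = g - 7/3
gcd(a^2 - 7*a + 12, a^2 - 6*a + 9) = a - 3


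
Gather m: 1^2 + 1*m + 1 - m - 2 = 0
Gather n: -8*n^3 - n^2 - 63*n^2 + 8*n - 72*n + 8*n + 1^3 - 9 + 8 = -8*n^3 - 64*n^2 - 56*n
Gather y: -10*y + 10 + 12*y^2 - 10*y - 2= 12*y^2 - 20*y + 8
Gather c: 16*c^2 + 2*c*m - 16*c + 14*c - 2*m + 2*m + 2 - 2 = 16*c^2 + c*(2*m - 2)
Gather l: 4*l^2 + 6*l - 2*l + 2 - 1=4*l^2 + 4*l + 1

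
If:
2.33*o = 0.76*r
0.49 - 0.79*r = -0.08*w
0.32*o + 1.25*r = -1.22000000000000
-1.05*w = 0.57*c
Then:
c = 27.67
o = -0.29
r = -0.90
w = -15.02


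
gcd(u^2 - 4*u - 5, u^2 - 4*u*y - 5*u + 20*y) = u - 5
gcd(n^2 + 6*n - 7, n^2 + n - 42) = n + 7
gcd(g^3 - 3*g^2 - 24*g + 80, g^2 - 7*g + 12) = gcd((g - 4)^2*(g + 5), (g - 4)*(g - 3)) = g - 4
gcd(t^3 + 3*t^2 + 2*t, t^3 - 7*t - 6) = t^2 + 3*t + 2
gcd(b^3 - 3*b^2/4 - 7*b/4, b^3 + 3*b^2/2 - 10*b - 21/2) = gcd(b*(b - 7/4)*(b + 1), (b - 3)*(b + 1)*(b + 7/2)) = b + 1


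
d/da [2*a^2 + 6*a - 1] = 4*a + 6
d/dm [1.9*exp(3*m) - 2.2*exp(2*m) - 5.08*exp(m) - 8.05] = (5.7*exp(2*m) - 4.4*exp(m) - 5.08)*exp(m)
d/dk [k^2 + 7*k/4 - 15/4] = 2*k + 7/4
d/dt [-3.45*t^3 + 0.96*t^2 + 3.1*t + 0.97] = -10.35*t^2 + 1.92*t + 3.1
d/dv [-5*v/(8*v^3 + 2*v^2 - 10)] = 5*(-4*v^3 + 2*v^2*(6*v + 1) - v^2 + 5)/(2*(4*v^3 + v^2 - 5)^2)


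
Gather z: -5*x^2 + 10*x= -5*x^2 + 10*x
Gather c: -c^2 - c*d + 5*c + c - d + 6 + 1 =-c^2 + c*(6 - d) - d + 7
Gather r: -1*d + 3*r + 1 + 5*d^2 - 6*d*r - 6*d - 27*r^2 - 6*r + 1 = 5*d^2 - 7*d - 27*r^2 + r*(-6*d - 3) + 2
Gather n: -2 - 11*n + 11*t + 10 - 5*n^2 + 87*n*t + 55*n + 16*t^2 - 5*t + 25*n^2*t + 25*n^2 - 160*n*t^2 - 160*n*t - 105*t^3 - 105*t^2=n^2*(25*t + 20) + n*(-160*t^2 - 73*t + 44) - 105*t^3 - 89*t^2 + 6*t + 8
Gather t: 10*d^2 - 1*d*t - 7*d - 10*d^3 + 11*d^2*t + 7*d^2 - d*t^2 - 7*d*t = -10*d^3 + 17*d^2 - d*t^2 - 7*d + t*(11*d^2 - 8*d)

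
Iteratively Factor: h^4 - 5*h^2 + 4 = (h + 1)*(h^3 - h^2 - 4*h + 4) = (h - 2)*(h + 1)*(h^2 + h - 2) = (h - 2)*(h - 1)*(h + 1)*(h + 2)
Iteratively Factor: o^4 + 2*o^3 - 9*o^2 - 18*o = (o + 2)*(o^3 - 9*o) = o*(o + 2)*(o^2 - 9) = o*(o + 2)*(o + 3)*(o - 3)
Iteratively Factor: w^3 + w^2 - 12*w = (w)*(w^2 + w - 12) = w*(w + 4)*(w - 3)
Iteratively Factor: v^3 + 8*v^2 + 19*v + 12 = (v + 4)*(v^2 + 4*v + 3) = (v + 1)*(v + 4)*(v + 3)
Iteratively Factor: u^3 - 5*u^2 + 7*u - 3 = (u - 1)*(u^2 - 4*u + 3) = (u - 1)^2*(u - 3)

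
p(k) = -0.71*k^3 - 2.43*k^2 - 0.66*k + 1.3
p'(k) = -2.13*k^2 - 4.86*k - 0.66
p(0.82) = -1.27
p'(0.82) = -6.08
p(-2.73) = -0.56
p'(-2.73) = -3.27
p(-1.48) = -0.74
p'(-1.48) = 1.87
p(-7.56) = 174.18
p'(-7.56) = -85.66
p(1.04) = -2.81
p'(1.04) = -8.02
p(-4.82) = 27.53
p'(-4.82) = -26.72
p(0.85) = -1.45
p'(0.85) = -6.33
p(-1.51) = -0.80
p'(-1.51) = 1.82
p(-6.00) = 71.14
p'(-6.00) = -48.18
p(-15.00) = 1860.70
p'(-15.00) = -407.01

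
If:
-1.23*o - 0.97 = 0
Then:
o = -0.79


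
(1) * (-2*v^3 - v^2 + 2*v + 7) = -2*v^3 - v^2 + 2*v + 7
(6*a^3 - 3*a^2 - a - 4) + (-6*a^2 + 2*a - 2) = 6*a^3 - 9*a^2 + a - 6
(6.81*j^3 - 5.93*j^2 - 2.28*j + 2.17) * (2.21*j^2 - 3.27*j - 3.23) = 15.0501*j^5 - 35.374*j^4 - 7.644*j^3 + 31.4052*j^2 + 0.2685*j - 7.0091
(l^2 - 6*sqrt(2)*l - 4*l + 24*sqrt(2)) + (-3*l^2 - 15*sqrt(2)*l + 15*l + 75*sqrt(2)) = -2*l^2 - 21*sqrt(2)*l + 11*l + 99*sqrt(2)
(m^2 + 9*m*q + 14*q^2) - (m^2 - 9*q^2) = 9*m*q + 23*q^2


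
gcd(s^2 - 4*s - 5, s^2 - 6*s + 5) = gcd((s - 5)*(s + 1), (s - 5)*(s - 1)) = s - 5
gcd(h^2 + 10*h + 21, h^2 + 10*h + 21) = h^2 + 10*h + 21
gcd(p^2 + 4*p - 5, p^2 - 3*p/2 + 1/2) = p - 1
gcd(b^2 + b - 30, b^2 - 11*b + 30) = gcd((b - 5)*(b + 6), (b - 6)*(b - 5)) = b - 5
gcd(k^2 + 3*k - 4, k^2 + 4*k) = k + 4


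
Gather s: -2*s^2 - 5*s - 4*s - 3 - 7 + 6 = -2*s^2 - 9*s - 4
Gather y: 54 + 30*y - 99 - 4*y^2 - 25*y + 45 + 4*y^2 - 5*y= 0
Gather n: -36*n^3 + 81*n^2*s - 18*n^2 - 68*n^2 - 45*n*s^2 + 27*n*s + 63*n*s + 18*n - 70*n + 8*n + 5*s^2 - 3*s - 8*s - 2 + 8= -36*n^3 + n^2*(81*s - 86) + n*(-45*s^2 + 90*s - 44) + 5*s^2 - 11*s + 6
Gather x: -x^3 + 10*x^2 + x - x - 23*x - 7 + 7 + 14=-x^3 + 10*x^2 - 23*x + 14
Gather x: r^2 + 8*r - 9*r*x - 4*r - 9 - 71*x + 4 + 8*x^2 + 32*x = r^2 + 4*r + 8*x^2 + x*(-9*r - 39) - 5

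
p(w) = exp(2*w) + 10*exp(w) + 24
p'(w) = 2*exp(2*w) + 10*exp(w)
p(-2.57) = 24.77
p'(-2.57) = 0.78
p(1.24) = 70.50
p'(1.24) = 58.44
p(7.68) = 4707248.95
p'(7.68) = 9392803.71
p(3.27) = 979.40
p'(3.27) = 1647.69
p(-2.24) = 25.08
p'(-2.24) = 1.09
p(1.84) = 126.61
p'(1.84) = 142.26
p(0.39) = 40.95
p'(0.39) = 19.13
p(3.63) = 1823.38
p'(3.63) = 3221.64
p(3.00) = 628.28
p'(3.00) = 1007.71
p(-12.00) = 24.00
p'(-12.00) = 0.00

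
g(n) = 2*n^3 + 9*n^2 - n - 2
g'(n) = 6*n^2 + 18*n - 1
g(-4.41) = 5.91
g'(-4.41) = 36.31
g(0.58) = 0.84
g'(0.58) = 11.46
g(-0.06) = -1.91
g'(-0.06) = -2.06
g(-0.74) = 2.86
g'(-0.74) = -11.03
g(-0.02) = -1.98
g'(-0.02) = -1.36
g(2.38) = 73.56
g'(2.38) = 75.83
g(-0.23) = -1.32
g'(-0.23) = -4.82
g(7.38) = 1284.69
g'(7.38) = 458.63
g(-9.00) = -722.00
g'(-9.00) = 323.00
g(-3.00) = 28.00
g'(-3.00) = -1.00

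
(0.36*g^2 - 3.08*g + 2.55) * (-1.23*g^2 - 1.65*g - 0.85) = -0.4428*g^4 + 3.1944*g^3 + 1.6395*g^2 - 1.5895*g - 2.1675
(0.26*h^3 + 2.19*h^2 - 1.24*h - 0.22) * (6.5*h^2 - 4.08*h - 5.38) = 1.69*h^5 + 13.1742*h^4 - 18.394*h^3 - 8.153*h^2 + 7.5688*h + 1.1836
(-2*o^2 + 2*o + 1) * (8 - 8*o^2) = 16*o^4 - 16*o^3 - 24*o^2 + 16*o + 8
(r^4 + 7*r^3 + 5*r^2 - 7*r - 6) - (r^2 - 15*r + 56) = r^4 + 7*r^3 + 4*r^2 + 8*r - 62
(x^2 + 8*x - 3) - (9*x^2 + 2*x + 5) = -8*x^2 + 6*x - 8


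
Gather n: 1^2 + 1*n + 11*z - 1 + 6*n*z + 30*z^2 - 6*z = n*(6*z + 1) + 30*z^2 + 5*z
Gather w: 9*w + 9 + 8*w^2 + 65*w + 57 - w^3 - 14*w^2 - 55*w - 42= -w^3 - 6*w^2 + 19*w + 24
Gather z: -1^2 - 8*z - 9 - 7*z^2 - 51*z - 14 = -7*z^2 - 59*z - 24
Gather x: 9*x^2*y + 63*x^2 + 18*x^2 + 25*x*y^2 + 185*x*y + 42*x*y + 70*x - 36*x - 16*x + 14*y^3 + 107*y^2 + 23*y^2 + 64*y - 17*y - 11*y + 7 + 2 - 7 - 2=x^2*(9*y + 81) + x*(25*y^2 + 227*y + 18) + 14*y^3 + 130*y^2 + 36*y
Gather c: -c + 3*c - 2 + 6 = 2*c + 4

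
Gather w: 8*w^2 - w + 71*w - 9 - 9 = 8*w^2 + 70*w - 18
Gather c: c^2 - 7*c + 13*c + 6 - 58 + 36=c^2 + 6*c - 16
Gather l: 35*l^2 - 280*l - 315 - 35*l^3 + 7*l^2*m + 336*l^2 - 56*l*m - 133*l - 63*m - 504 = -35*l^3 + l^2*(7*m + 371) + l*(-56*m - 413) - 63*m - 819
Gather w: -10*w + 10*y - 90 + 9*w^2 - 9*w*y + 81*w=9*w^2 + w*(71 - 9*y) + 10*y - 90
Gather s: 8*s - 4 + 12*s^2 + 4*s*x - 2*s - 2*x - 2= 12*s^2 + s*(4*x + 6) - 2*x - 6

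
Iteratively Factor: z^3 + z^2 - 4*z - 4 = (z - 2)*(z^2 + 3*z + 2) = (z - 2)*(z + 1)*(z + 2)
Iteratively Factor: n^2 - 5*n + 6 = (n - 2)*(n - 3)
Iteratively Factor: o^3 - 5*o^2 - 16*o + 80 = (o - 5)*(o^2 - 16) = (o - 5)*(o + 4)*(o - 4)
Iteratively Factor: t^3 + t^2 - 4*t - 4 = (t + 2)*(t^2 - t - 2) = (t - 2)*(t + 2)*(t + 1)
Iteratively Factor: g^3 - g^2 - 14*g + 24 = (g - 3)*(g^2 + 2*g - 8) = (g - 3)*(g - 2)*(g + 4)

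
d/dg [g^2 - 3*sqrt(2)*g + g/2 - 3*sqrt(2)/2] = 2*g - 3*sqrt(2) + 1/2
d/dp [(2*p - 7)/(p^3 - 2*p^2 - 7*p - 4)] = (-4*p^2 + 29*p - 57)/(p^5 - 5*p^4 - 5*p^3 + 25*p^2 + 40*p + 16)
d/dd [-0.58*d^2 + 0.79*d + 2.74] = 0.79 - 1.16*d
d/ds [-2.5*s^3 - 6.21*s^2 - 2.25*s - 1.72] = -7.5*s^2 - 12.42*s - 2.25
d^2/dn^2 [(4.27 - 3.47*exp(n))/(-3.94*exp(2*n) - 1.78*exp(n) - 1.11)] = (53.866892*exp(4*n) - 289.478892*exp(3*n) - 180.89328*exp(2*n) + 54.312578*exp(n) + 12.712053)*exp(n)/(61.162984*exp(6*n) + 82.896024*exp(5*n) + 89.144076*exp(4*n) + 52.347664*exp(3*n) + 25.114194*exp(2*n) + 6.579414*exp(n) + 1.367631)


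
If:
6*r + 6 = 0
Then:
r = -1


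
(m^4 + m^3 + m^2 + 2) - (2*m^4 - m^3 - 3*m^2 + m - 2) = -m^4 + 2*m^3 + 4*m^2 - m + 4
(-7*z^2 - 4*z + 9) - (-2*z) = -7*z^2 - 2*z + 9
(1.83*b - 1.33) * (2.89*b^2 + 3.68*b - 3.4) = 5.2887*b^3 + 2.8907*b^2 - 11.1164*b + 4.522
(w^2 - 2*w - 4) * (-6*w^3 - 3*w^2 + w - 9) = -6*w^5 + 9*w^4 + 31*w^3 + w^2 + 14*w + 36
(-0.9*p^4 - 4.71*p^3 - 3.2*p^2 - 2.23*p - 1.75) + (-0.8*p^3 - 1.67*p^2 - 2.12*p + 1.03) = -0.9*p^4 - 5.51*p^3 - 4.87*p^2 - 4.35*p - 0.72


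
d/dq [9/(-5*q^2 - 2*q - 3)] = 18*(5*q + 1)/(5*q^2 + 2*q + 3)^2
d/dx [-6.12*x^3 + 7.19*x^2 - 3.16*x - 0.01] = -18.36*x^2 + 14.38*x - 3.16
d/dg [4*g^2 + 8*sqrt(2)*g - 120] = 8*g + 8*sqrt(2)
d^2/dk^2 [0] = 0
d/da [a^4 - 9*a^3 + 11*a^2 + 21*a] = 4*a^3 - 27*a^2 + 22*a + 21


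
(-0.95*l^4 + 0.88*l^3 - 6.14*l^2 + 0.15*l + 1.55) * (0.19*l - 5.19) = -0.1805*l^5 + 5.0977*l^4 - 5.7338*l^3 + 31.8951*l^2 - 0.484*l - 8.0445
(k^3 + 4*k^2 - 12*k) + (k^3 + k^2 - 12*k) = 2*k^3 + 5*k^2 - 24*k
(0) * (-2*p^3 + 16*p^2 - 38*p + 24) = 0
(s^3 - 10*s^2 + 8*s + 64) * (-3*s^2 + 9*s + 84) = -3*s^5 + 39*s^4 - 30*s^3 - 960*s^2 + 1248*s + 5376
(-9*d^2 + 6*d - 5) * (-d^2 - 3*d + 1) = 9*d^4 + 21*d^3 - 22*d^2 + 21*d - 5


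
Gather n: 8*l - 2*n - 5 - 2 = 8*l - 2*n - 7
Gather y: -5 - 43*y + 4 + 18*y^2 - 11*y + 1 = 18*y^2 - 54*y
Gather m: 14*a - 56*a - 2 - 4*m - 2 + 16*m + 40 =-42*a + 12*m + 36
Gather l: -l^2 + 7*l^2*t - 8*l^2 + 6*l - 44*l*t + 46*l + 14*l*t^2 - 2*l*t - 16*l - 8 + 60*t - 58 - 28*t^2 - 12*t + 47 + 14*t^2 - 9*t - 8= l^2*(7*t - 9) + l*(14*t^2 - 46*t + 36) - 14*t^2 + 39*t - 27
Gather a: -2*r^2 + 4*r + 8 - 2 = -2*r^2 + 4*r + 6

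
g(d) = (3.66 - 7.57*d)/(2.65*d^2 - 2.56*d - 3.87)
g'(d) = (2.56 - 5.3*d)*(3.66 - 7.57*d)/(2.65*d^2 - 2.56*d - 3.87)^2 - 7.57/(2.65*d^2 - 2.56*d - 3.87) = (20.0605*d^2 - 19.398*d + 38.6655)/(7.0225*d^4 - 13.568*d^3 - 13.9574*d^2 + 19.8144*d + 14.9769)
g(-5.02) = 0.55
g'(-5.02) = 0.11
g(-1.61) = 2.23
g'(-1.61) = 2.40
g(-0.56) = -4.92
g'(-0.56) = 21.66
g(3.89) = -0.98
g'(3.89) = 0.39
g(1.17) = 1.61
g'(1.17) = 4.14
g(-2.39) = 1.25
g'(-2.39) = 0.66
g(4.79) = -0.73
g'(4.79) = 0.20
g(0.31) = -0.30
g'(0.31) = 1.78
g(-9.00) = 0.31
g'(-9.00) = 0.03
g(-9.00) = 0.31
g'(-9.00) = 0.03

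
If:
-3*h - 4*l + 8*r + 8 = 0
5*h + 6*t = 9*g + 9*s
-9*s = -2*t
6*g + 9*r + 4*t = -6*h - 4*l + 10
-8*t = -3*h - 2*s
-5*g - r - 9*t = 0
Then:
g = -896/69763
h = -1224/69763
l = 158152/69763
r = 8854/69763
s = -108/69763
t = -486/69763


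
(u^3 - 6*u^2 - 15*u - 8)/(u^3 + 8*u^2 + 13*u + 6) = (u - 8)/(u + 6)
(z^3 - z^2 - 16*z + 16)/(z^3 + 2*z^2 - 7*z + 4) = (z - 4)/(z - 1)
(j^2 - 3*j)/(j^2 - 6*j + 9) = j/(j - 3)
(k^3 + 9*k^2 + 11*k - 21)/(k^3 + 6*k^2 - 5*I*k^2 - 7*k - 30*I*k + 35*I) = (k + 3)/(k - 5*I)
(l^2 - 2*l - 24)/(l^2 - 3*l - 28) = (l - 6)/(l - 7)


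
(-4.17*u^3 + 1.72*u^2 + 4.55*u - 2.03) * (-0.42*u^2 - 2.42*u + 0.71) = 1.7514*u^5 + 9.369*u^4 - 9.0341*u^3 - 8.9372*u^2 + 8.1431*u - 1.4413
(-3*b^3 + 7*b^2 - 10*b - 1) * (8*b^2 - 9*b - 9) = -24*b^5 + 83*b^4 - 116*b^3 + 19*b^2 + 99*b + 9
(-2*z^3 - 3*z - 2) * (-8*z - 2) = 16*z^4 + 4*z^3 + 24*z^2 + 22*z + 4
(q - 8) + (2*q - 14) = 3*q - 22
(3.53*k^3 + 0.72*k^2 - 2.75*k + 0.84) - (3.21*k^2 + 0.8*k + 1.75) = 3.53*k^3 - 2.49*k^2 - 3.55*k - 0.91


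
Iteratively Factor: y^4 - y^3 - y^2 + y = (y - 1)*(y^3 - y) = (y - 1)*(y + 1)*(y^2 - y) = (y - 1)^2*(y + 1)*(y)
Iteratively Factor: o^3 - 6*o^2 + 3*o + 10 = (o - 2)*(o^2 - 4*o - 5) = (o - 2)*(o + 1)*(o - 5)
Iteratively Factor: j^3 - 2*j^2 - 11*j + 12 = (j - 1)*(j^2 - j - 12) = (j - 1)*(j + 3)*(j - 4)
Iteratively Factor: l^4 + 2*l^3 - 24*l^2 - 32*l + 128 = (l + 4)*(l^3 - 2*l^2 - 16*l + 32) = (l - 4)*(l + 4)*(l^2 + 2*l - 8) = (l - 4)*(l - 2)*(l + 4)*(l + 4)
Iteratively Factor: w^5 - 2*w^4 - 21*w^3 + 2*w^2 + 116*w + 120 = (w + 2)*(w^4 - 4*w^3 - 13*w^2 + 28*w + 60) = (w + 2)^2*(w^3 - 6*w^2 - w + 30) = (w + 2)^3*(w^2 - 8*w + 15) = (w - 5)*(w + 2)^3*(w - 3)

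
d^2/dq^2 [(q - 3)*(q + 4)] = 2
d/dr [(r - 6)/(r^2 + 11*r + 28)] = (r^2 + 11*r - (r - 6)*(2*r + 11) + 28)/(r^2 + 11*r + 28)^2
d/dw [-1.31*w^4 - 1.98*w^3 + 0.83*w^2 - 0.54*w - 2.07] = -5.24*w^3 - 5.94*w^2 + 1.66*w - 0.54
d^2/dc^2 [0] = 0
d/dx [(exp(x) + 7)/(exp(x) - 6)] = -13*exp(x)/(exp(x) - 6)^2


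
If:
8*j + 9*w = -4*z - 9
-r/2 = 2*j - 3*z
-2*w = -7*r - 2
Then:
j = 193*z/118 + 9/59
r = -32*z/59 - 36/59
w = -112*z/59 - 67/59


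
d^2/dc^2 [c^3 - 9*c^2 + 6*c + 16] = 6*c - 18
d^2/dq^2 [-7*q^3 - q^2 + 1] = -42*q - 2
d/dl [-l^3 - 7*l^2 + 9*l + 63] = -3*l^2 - 14*l + 9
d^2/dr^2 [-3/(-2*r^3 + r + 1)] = 6*(-6*r*(-2*r^3 + r + 1) - (6*r^2 - 1)^2)/(-2*r^3 + r + 1)^3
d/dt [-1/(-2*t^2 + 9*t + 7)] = (9 - 4*t)/(-2*t^2 + 9*t + 7)^2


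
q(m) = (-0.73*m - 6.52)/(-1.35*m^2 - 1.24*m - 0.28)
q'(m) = (-0.73*m - 6.52)*(2.7*m + 1.24)/(-1.35*m^2 - 1.24*m - 0.28)^2 - 0.73/(-1.35*m^2 - 1.24*m - 0.28) = (0.9855*m^2 + 0.9052*m - (0.73*m + 6.52)*(2.7*m + 1.24) + 0.2044)/(1.35*m^2 + 1.24*m + 0.28)^2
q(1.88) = 1.07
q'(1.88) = -0.82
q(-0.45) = -1338.70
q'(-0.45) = -7394.07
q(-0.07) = 32.37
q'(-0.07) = -166.63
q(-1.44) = 4.23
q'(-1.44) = 9.22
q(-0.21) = 80.45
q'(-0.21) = -674.99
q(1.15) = 2.11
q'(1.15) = -2.41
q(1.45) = 1.54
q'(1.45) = -1.47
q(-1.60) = 3.05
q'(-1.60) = 5.79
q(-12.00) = -0.01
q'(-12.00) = 0.00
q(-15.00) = -0.02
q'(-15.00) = 0.00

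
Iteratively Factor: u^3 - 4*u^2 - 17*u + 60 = (u - 5)*(u^2 + u - 12) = (u - 5)*(u - 3)*(u + 4)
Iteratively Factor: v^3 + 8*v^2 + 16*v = (v)*(v^2 + 8*v + 16) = v*(v + 4)*(v + 4)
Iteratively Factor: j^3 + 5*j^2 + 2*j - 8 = (j + 2)*(j^2 + 3*j - 4) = (j - 1)*(j + 2)*(j + 4)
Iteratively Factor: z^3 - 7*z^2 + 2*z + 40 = (z - 4)*(z^2 - 3*z - 10) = (z - 4)*(z + 2)*(z - 5)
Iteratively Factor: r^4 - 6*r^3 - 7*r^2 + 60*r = (r - 5)*(r^3 - r^2 - 12*r) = r*(r - 5)*(r^2 - r - 12) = r*(r - 5)*(r - 4)*(r + 3)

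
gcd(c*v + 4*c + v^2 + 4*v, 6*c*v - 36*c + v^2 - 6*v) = 1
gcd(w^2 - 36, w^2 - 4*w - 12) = w - 6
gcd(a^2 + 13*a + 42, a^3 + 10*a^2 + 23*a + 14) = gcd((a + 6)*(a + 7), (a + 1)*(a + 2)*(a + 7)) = a + 7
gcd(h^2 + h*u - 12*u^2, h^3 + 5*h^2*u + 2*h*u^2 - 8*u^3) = h + 4*u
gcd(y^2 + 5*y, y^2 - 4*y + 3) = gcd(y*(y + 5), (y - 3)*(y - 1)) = 1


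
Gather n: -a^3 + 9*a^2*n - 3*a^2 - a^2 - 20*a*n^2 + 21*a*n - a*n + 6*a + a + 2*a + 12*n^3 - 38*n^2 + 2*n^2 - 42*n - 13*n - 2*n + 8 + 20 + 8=-a^3 - 4*a^2 + 9*a + 12*n^3 + n^2*(-20*a - 36) + n*(9*a^2 + 20*a - 57) + 36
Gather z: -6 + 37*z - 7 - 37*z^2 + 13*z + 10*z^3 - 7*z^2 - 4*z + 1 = 10*z^3 - 44*z^2 + 46*z - 12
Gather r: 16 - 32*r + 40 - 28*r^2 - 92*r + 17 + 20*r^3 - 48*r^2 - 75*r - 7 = 20*r^3 - 76*r^2 - 199*r + 66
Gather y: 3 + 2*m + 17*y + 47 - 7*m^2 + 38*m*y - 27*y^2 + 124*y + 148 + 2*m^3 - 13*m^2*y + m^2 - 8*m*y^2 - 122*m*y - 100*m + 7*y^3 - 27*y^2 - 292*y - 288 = 2*m^3 - 6*m^2 - 98*m + 7*y^3 + y^2*(-8*m - 54) + y*(-13*m^2 - 84*m - 151) - 90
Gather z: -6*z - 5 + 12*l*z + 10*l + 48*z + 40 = 10*l + z*(12*l + 42) + 35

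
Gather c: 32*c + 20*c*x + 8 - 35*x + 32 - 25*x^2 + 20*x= c*(20*x + 32) - 25*x^2 - 15*x + 40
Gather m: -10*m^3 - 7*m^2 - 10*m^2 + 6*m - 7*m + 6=-10*m^3 - 17*m^2 - m + 6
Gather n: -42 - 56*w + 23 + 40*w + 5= -16*w - 14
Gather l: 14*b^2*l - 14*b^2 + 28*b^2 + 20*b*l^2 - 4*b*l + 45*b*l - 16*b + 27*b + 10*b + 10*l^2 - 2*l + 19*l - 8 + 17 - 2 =14*b^2 + 21*b + l^2*(20*b + 10) + l*(14*b^2 + 41*b + 17) + 7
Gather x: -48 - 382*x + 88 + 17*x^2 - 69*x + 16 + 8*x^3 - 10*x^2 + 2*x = 8*x^3 + 7*x^2 - 449*x + 56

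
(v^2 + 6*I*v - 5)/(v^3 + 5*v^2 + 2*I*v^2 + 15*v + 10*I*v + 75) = (v + I)/(v^2 + v*(5 - 3*I) - 15*I)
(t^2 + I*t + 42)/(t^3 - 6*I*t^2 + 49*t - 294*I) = 1/(t - 7*I)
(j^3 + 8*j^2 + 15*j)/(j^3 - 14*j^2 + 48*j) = (j^2 + 8*j + 15)/(j^2 - 14*j + 48)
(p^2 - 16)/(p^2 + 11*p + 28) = (p - 4)/(p + 7)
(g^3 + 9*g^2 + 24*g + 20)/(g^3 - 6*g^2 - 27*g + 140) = (g^2 + 4*g + 4)/(g^2 - 11*g + 28)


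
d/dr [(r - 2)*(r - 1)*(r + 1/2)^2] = 4*r^3 - 6*r^2 - 3*r/2 + 5/4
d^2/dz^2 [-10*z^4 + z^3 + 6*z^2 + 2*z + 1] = -120*z^2 + 6*z + 12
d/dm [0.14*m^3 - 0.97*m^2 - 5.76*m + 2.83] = 0.42*m^2 - 1.94*m - 5.76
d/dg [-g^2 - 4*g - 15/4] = -2*g - 4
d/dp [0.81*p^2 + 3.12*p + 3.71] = 1.62*p + 3.12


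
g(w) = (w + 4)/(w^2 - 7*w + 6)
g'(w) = (7 - 2*w)*(w + 4)/(w^2 - 7*w + 6)^2 + 1/(w^2 - 7*w + 6)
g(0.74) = 3.47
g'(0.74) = 14.72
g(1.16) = -6.66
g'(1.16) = 38.98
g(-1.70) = 0.11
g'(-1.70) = 0.10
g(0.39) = 1.28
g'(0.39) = 2.62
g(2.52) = -1.23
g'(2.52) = 0.27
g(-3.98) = 0.00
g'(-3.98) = 0.02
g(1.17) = -6.30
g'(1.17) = 34.52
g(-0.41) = 0.40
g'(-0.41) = 0.45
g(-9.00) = -0.03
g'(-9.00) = 0.00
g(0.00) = 0.67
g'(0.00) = 0.94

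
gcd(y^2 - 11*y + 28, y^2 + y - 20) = y - 4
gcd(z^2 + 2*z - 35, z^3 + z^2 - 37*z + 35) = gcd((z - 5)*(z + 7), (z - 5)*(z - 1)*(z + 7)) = z^2 + 2*z - 35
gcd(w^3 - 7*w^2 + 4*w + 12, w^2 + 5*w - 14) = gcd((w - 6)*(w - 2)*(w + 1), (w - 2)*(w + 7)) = w - 2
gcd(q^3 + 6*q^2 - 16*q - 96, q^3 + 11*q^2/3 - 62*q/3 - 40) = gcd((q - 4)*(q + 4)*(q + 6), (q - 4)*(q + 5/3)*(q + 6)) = q^2 + 2*q - 24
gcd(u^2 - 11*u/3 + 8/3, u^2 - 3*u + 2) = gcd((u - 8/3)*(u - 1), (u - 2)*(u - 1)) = u - 1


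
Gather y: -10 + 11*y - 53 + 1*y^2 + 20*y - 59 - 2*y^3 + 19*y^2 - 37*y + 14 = -2*y^3 + 20*y^2 - 6*y - 108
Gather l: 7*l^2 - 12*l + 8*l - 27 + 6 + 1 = 7*l^2 - 4*l - 20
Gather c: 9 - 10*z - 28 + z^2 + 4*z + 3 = z^2 - 6*z - 16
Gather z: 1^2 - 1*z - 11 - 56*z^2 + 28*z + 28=-56*z^2 + 27*z + 18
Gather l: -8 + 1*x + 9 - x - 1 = 0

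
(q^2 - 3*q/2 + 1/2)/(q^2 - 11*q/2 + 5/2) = (q - 1)/(q - 5)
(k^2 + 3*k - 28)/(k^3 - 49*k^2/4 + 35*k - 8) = 4*(k + 7)/(4*k^2 - 33*k + 8)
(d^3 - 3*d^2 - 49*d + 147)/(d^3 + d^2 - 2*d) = (d^3 - 3*d^2 - 49*d + 147)/(d*(d^2 + d - 2))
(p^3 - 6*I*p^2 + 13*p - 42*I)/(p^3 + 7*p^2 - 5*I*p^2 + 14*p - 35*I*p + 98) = (p^2 + I*p + 6)/(p^2 + p*(7 + 2*I) + 14*I)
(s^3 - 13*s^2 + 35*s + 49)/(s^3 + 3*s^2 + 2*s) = (s^2 - 14*s + 49)/(s*(s + 2))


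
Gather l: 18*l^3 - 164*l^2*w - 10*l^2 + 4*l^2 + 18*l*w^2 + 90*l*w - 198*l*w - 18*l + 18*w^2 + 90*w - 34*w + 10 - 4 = 18*l^3 + l^2*(-164*w - 6) + l*(18*w^2 - 108*w - 18) + 18*w^2 + 56*w + 6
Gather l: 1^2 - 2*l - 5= -2*l - 4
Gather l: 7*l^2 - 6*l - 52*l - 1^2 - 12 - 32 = 7*l^2 - 58*l - 45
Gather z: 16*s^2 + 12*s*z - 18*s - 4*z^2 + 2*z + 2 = 16*s^2 - 18*s - 4*z^2 + z*(12*s + 2) + 2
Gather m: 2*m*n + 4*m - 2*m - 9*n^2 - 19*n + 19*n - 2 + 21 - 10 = m*(2*n + 2) - 9*n^2 + 9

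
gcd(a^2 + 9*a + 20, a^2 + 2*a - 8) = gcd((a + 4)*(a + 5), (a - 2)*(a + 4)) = a + 4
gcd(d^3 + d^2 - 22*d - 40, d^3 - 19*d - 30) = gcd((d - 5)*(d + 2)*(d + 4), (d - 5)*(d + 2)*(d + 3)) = d^2 - 3*d - 10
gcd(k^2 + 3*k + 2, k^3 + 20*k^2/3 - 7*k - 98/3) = k + 2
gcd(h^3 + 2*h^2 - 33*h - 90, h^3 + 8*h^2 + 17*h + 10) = h + 5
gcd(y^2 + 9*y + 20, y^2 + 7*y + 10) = y + 5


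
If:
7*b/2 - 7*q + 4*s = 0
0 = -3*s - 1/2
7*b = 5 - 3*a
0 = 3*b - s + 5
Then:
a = 307/54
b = -31/18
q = -241/252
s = -1/6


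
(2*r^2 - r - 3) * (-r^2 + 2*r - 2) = -2*r^4 + 5*r^3 - 3*r^2 - 4*r + 6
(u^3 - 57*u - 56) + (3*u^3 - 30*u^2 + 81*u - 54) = 4*u^3 - 30*u^2 + 24*u - 110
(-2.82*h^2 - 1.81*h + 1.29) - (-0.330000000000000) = -2.82*h^2 - 1.81*h + 1.62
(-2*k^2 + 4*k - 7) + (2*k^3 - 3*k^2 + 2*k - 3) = 2*k^3 - 5*k^2 + 6*k - 10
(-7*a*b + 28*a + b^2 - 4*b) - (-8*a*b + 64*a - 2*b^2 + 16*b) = a*b - 36*a + 3*b^2 - 20*b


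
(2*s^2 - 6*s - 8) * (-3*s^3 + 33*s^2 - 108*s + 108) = -6*s^5 + 84*s^4 - 390*s^3 + 600*s^2 + 216*s - 864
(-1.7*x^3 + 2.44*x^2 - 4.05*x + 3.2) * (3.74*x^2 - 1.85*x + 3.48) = -6.358*x^5 + 12.2706*x^4 - 25.577*x^3 + 27.9517*x^2 - 20.014*x + 11.136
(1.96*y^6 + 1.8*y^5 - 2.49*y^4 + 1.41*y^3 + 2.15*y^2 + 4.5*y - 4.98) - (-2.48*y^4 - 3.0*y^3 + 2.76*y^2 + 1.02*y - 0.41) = 1.96*y^6 + 1.8*y^5 - 0.0100000000000002*y^4 + 4.41*y^3 - 0.61*y^2 + 3.48*y - 4.57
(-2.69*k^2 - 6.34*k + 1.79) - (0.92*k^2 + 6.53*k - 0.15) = -3.61*k^2 - 12.87*k + 1.94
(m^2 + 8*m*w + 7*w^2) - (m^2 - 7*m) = 8*m*w + 7*m + 7*w^2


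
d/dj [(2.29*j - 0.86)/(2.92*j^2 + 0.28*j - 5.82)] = (-6.6868*j^2 + 5.0224*j - 13.087)/(8.5264*j^4 + 1.6352*j^3 - 33.9104*j^2 - 3.2592*j + 33.8724)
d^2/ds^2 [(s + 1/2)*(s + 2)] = 2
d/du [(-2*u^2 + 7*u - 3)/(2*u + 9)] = (-4*u^2 - 36*u + 69)/(4*u^2 + 36*u + 81)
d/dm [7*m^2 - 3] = 14*m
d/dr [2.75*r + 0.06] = 2.75000000000000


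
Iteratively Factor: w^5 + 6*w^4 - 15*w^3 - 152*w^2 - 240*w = (w + 4)*(w^4 + 2*w^3 - 23*w^2 - 60*w) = (w + 4)^2*(w^3 - 2*w^2 - 15*w) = (w - 5)*(w + 4)^2*(w^2 + 3*w) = (w - 5)*(w + 3)*(w + 4)^2*(w)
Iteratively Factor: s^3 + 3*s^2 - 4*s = (s + 4)*(s^2 - s) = (s - 1)*(s + 4)*(s)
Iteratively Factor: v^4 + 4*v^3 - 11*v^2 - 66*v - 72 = (v + 2)*(v^3 + 2*v^2 - 15*v - 36) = (v + 2)*(v + 3)*(v^2 - v - 12) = (v - 4)*(v + 2)*(v + 3)*(v + 3)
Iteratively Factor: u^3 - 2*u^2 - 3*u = (u - 3)*(u^2 + u) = (u - 3)*(u + 1)*(u)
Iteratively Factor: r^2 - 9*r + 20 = (r - 5)*(r - 4)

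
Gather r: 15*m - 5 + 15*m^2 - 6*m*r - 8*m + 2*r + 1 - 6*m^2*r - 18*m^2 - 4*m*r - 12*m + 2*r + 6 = -3*m^2 - 5*m + r*(-6*m^2 - 10*m + 4) + 2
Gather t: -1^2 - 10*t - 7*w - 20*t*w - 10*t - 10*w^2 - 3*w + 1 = t*(-20*w - 20) - 10*w^2 - 10*w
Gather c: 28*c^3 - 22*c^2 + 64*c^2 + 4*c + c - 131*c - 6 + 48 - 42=28*c^3 + 42*c^2 - 126*c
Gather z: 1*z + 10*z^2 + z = 10*z^2 + 2*z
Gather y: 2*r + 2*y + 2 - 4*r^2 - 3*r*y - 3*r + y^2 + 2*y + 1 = -4*r^2 - r + y^2 + y*(4 - 3*r) + 3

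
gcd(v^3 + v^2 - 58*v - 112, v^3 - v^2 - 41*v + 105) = v + 7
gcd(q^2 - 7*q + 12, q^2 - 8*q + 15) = q - 3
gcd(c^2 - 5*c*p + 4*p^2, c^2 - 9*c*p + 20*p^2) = -c + 4*p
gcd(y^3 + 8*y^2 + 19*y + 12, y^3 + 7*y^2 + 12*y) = y^2 + 7*y + 12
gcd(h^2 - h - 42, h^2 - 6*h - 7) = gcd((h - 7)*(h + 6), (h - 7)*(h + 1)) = h - 7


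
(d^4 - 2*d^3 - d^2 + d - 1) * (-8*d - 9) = -8*d^5 + 7*d^4 + 26*d^3 + d^2 - d + 9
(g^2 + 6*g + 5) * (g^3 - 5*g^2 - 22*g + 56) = g^5 + g^4 - 47*g^3 - 101*g^2 + 226*g + 280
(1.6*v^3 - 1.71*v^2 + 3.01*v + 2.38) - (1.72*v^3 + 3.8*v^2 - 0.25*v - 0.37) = -0.12*v^3 - 5.51*v^2 + 3.26*v + 2.75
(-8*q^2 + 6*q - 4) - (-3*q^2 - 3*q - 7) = -5*q^2 + 9*q + 3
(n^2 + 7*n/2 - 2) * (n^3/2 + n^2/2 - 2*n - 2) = n^5/2 + 9*n^4/4 - 5*n^3/4 - 10*n^2 - 3*n + 4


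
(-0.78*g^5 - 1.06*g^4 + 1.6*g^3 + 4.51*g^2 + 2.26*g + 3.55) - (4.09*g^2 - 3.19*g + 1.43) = -0.78*g^5 - 1.06*g^4 + 1.6*g^3 + 0.42*g^2 + 5.45*g + 2.12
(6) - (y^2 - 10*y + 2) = -y^2 + 10*y + 4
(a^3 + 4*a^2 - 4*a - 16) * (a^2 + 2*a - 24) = a^5 + 6*a^4 - 20*a^3 - 120*a^2 + 64*a + 384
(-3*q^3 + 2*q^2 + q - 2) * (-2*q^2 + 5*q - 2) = 6*q^5 - 19*q^4 + 14*q^3 + 5*q^2 - 12*q + 4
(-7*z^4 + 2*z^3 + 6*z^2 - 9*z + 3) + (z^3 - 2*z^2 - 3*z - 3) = -7*z^4 + 3*z^3 + 4*z^2 - 12*z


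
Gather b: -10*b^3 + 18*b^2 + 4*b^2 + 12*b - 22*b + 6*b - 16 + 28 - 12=-10*b^3 + 22*b^2 - 4*b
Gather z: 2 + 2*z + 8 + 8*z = 10*z + 10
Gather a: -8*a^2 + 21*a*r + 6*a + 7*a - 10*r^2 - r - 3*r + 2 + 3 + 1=-8*a^2 + a*(21*r + 13) - 10*r^2 - 4*r + 6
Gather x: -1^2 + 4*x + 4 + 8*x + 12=12*x + 15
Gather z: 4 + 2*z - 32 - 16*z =-14*z - 28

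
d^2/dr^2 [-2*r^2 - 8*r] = -4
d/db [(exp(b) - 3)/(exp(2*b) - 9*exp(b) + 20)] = (-(exp(b) - 3)*(2*exp(b) - 9) + exp(2*b) - 9*exp(b) + 20)*exp(b)/(exp(2*b) - 9*exp(b) + 20)^2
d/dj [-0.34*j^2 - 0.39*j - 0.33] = -0.68*j - 0.39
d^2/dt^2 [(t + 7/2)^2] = 2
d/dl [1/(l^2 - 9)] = -2*l/(l^2 - 9)^2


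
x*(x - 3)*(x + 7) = x^3 + 4*x^2 - 21*x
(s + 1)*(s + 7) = s^2 + 8*s + 7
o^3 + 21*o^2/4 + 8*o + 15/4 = (o + 1)*(o + 5/4)*(o + 3)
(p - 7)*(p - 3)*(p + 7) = p^3 - 3*p^2 - 49*p + 147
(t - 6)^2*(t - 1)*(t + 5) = t^4 - 8*t^3 - 17*t^2 + 204*t - 180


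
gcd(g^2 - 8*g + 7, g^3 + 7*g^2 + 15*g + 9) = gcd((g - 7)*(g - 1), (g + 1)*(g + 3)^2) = 1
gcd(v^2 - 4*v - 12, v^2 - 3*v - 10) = v + 2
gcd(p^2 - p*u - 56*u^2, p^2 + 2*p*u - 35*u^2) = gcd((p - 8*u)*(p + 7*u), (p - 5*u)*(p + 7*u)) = p + 7*u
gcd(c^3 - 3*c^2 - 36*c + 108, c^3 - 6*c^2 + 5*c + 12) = c - 3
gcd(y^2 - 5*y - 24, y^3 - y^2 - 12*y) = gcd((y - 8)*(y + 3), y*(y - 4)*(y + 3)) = y + 3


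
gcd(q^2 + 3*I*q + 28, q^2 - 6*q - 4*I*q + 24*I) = q - 4*I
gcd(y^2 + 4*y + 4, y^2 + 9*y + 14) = y + 2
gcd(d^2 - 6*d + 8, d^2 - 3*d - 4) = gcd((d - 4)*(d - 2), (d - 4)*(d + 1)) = d - 4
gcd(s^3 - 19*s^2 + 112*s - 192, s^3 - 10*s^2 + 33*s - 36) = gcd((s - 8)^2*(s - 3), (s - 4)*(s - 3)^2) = s - 3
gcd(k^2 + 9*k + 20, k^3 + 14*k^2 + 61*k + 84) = k + 4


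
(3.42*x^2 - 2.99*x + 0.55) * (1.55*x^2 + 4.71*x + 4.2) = 5.301*x^4 + 11.4737*x^3 + 1.1336*x^2 - 9.9675*x + 2.31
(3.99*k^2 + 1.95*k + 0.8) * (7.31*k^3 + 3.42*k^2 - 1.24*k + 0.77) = 29.1669*k^5 + 27.9003*k^4 + 7.5694*k^3 + 3.3903*k^2 + 0.5095*k + 0.616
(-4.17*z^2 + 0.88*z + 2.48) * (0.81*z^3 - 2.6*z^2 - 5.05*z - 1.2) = -3.3777*z^5 + 11.5548*z^4 + 20.7793*z^3 - 5.888*z^2 - 13.58*z - 2.976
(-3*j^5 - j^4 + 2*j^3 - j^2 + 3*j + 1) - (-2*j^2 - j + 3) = -3*j^5 - j^4 + 2*j^3 + j^2 + 4*j - 2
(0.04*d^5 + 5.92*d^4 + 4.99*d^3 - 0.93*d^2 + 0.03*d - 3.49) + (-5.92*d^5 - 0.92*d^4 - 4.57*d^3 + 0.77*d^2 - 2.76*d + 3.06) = -5.88*d^5 + 5.0*d^4 + 0.42*d^3 - 0.16*d^2 - 2.73*d - 0.43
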